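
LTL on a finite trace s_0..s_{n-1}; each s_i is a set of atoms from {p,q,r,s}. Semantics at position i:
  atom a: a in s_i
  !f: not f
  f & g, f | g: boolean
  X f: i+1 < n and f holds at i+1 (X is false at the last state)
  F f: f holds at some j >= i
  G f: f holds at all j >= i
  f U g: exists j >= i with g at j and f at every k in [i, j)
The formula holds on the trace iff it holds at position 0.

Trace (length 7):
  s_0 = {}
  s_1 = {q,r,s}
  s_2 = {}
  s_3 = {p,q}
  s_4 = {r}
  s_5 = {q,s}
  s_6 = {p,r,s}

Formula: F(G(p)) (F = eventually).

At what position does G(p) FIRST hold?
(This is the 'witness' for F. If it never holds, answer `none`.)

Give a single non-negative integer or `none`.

Answer: 6

Derivation:
s_0={}: G(p)=False p=False
s_1={q,r,s}: G(p)=False p=False
s_2={}: G(p)=False p=False
s_3={p,q}: G(p)=False p=True
s_4={r}: G(p)=False p=False
s_5={q,s}: G(p)=False p=False
s_6={p,r,s}: G(p)=True p=True
F(G(p)) holds; first witness at position 6.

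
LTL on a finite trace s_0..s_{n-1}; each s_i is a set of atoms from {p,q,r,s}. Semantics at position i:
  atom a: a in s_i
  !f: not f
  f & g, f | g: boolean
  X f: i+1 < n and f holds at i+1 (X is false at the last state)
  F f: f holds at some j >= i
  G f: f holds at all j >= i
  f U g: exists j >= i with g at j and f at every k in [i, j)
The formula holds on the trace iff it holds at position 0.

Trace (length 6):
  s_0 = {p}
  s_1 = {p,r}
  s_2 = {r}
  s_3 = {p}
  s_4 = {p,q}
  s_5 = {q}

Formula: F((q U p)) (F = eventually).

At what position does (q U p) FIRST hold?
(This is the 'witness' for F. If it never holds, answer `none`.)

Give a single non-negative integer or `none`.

Answer: 0

Derivation:
s_0={p}: (q U p)=True q=False p=True
s_1={p,r}: (q U p)=True q=False p=True
s_2={r}: (q U p)=False q=False p=False
s_3={p}: (q U p)=True q=False p=True
s_4={p,q}: (q U p)=True q=True p=True
s_5={q}: (q U p)=False q=True p=False
F((q U p)) holds; first witness at position 0.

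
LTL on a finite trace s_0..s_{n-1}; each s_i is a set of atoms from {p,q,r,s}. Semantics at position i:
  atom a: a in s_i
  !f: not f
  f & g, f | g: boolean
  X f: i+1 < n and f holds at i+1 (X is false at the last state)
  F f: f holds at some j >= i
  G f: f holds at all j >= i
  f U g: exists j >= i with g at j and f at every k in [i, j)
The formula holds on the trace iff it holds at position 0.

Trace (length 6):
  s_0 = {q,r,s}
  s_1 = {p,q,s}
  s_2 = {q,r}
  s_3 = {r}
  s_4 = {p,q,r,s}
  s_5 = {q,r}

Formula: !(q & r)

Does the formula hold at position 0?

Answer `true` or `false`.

s_0={q,r,s}: !(q & r)=False (q & r)=True q=True r=True
s_1={p,q,s}: !(q & r)=True (q & r)=False q=True r=False
s_2={q,r}: !(q & r)=False (q & r)=True q=True r=True
s_3={r}: !(q & r)=True (q & r)=False q=False r=True
s_4={p,q,r,s}: !(q & r)=False (q & r)=True q=True r=True
s_5={q,r}: !(q & r)=False (q & r)=True q=True r=True

Answer: false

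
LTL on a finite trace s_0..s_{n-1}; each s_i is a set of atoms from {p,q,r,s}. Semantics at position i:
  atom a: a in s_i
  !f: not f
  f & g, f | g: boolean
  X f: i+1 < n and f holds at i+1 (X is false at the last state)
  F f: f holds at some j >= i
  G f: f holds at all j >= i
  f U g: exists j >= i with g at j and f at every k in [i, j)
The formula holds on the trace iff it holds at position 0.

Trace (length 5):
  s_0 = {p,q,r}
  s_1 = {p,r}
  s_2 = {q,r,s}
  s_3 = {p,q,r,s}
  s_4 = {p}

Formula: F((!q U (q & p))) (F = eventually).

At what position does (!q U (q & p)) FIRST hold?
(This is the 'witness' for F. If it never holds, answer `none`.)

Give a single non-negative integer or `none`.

s_0={p,q,r}: (!q U (q & p))=True !q=False q=True (q & p)=True p=True
s_1={p,r}: (!q U (q & p))=False !q=True q=False (q & p)=False p=True
s_2={q,r,s}: (!q U (q & p))=False !q=False q=True (q & p)=False p=False
s_3={p,q,r,s}: (!q U (q & p))=True !q=False q=True (q & p)=True p=True
s_4={p}: (!q U (q & p))=False !q=True q=False (q & p)=False p=True
F((!q U (q & p))) holds; first witness at position 0.

Answer: 0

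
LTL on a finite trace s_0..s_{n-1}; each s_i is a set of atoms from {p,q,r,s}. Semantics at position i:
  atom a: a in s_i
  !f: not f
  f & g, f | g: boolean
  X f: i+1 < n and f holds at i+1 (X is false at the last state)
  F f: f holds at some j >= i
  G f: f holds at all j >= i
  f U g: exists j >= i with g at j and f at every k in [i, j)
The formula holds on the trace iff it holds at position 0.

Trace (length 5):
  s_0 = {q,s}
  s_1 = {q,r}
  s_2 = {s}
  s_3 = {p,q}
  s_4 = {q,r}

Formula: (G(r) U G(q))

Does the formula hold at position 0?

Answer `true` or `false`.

s_0={q,s}: (G(r) U G(q))=False G(r)=False r=False G(q)=False q=True
s_1={q,r}: (G(r) U G(q))=False G(r)=False r=True G(q)=False q=True
s_2={s}: (G(r) U G(q))=False G(r)=False r=False G(q)=False q=False
s_3={p,q}: (G(r) U G(q))=True G(r)=False r=False G(q)=True q=True
s_4={q,r}: (G(r) U G(q))=True G(r)=True r=True G(q)=True q=True

Answer: false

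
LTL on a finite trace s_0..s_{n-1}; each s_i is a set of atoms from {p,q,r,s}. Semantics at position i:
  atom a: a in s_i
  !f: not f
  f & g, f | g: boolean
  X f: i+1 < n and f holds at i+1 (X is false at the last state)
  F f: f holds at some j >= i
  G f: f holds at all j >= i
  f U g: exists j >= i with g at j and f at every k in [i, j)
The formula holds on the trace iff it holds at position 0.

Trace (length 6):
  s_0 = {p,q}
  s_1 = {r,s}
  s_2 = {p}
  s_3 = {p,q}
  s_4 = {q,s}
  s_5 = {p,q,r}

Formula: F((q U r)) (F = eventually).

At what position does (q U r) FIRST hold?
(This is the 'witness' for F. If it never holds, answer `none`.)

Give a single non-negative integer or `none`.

Answer: 0

Derivation:
s_0={p,q}: (q U r)=True q=True r=False
s_1={r,s}: (q U r)=True q=False r=True
s_2={p}: (q U r)=False q=False r=False
s_3={p,q}: (q U r)=True q=True r=False
s_4={q,s}: (q U r)=True q=True r=False
s_5={p,q,r}: (q U r)=True q=True r=True
F((q U r)) holds; first witness at position 0.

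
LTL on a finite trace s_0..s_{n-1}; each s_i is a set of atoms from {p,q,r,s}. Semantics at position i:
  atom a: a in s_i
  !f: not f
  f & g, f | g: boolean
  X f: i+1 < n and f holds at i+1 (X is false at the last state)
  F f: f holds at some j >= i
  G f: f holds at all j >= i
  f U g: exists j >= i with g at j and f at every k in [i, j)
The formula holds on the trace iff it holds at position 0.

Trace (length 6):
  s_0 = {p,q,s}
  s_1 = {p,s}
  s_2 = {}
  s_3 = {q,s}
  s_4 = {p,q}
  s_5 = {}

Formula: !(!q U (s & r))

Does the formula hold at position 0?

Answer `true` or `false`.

s_0={p,q,s}: !(!q U (s & r))=True (!q U (s & r))=False !q=False q=True (s & r)=False s=True r=False
s_1={p,s}: !(!q U (s & r))=True (!q U (s & r))=False !q=True q=False (s & r)=False s=True r=False
s_2={}: !(!q U (s & r))=True (!q U (s & r))=False !q=True q=False (s & r)=False s=False r=False
s_3={q,s}: !(!q U (s & r))=True (!q U (s & r))=False !q=False q=True (s & r)=False s=True r=False
s_4={p,q}: !(!q U (s & r))=True (!q U (s & r))=False !q=False q=True (s & r)=False s=False r=False
s_5={}: !(!q U (s & r))=True (!q U (s & r))=False !q=True q=False (s & r)=False s=False r=False

Answer: true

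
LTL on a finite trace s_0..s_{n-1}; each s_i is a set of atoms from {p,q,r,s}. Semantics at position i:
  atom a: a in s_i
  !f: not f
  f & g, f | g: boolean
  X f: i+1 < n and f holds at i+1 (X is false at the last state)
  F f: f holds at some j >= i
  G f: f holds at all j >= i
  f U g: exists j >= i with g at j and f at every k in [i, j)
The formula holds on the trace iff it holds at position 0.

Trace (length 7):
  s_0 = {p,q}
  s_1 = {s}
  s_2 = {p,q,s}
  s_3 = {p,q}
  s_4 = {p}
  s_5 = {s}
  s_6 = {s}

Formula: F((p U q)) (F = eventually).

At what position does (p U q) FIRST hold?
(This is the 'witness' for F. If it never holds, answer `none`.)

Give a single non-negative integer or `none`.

s_0={p,q}: (p U q)=True p=True q=True
s_1={s}: (p U q)=False p=False q=False
s_2={p,q,s}: (p U q)=True p=True q=True
s_3={p,q}: (p U q)=True p=True q=True
s_4={p}: (p U q)=False p=True q=False
s_5={s}: (p U q)=False p=False q=False
s_6={s}: (p U q)=False p=False q=False
F((p U q)) holds; first witness at position 0.

Answer: 0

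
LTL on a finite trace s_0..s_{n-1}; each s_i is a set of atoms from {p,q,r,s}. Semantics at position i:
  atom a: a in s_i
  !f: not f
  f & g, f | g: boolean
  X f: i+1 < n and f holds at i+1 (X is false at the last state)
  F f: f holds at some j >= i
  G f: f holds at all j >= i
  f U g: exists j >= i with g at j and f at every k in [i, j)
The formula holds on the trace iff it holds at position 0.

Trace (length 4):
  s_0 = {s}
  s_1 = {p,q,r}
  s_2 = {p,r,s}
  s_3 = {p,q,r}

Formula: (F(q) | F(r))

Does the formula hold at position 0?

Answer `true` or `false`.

Answer: true

Derivation:
s_0={s}: (F(q) | F(r))=True F(q)=True q=False F(r)=True r=False
s_1={p,q,r}: (F(q) | F(r))=True F(q)=True q=True F(r)=True r=True
s_2={p,r,s}: (F(q) | F(r))=True F(q)=True q=False F(r)=True r=True
s_3={p,q,r}: (F(q) | F(r))=True F(q)=True q=True F(r)=True r=True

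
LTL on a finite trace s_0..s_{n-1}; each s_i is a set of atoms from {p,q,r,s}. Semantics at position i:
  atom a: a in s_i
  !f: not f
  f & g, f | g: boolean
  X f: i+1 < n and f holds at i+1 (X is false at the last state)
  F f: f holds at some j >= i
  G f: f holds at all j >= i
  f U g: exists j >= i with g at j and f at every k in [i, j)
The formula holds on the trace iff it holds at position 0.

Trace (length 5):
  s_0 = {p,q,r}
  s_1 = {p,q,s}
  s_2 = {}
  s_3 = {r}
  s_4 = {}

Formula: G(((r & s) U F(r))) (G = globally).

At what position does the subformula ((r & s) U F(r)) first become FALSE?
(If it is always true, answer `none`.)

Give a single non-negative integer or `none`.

s_0={p,q,r}: ((r & s) U F(r))=True (r & s)=False r=True s=False F(r)=True
s_1={p,q,s}: ((r & s) U F(r))=True (r & s)=False r=False s=True F(r)=True
s_2={}: ((r & s) U F(r))=True (r & s)=False r=False s=False F(r)=True
s_3={r}: ((r & s) U F(r))=True (r & s)=False r=True s=False F(r)=True
s_4={}: ((r & s) U F(r))=False (r & s)=False r=False s=False F(r)=False
G(((r & s) U F(r))) holds globally = False
First violation at position 4.

Answer: 4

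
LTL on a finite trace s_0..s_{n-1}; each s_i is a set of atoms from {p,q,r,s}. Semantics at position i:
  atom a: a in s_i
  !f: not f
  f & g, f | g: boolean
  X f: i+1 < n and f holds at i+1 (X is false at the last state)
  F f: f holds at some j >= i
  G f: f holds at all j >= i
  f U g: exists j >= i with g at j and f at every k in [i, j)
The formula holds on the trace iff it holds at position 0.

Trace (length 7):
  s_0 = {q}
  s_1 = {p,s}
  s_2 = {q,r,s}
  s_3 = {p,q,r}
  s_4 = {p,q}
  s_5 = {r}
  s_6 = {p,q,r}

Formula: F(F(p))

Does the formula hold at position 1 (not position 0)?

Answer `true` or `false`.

Answer: true

Derivation:
s_0={q}: F(F(p))=True F(p)=True p=False
s_1={p,s}: F(F(p))=True F(p)=True p=True
s_2={q,r,s}: F(F(p))=True F(p)=True p=False
s_3={p,q,r}: F(F(p))=True F(p)=True p=True
s_4={p,q}: F(F(p))=True F(p)=True p=True
s_5={r}: F(F(p))=True F(p)=True p=False
s_6={p,q,r}: F(F(p))=True F(p)=True p=True
Evaluating at position 1: result = True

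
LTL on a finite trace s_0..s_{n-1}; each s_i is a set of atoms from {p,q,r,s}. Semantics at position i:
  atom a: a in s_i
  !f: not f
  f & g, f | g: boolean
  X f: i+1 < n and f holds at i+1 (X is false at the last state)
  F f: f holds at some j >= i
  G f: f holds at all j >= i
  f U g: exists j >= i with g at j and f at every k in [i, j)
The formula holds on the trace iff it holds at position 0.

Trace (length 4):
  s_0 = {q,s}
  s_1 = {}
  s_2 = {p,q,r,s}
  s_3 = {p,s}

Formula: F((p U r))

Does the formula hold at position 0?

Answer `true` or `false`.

Answer: true

Derivation:
s_0={q,s}: F((p U r))=True (p U r)=False p=False r=False
s_1={}: F((p U r))=True (p U r)=False p=False r=False
s_2={p,q,r,s}: F((p U r))=True (p U r)=True p=True r=True
s_3={p,s}: F((p U r))=False (p U r)=False p=True r=False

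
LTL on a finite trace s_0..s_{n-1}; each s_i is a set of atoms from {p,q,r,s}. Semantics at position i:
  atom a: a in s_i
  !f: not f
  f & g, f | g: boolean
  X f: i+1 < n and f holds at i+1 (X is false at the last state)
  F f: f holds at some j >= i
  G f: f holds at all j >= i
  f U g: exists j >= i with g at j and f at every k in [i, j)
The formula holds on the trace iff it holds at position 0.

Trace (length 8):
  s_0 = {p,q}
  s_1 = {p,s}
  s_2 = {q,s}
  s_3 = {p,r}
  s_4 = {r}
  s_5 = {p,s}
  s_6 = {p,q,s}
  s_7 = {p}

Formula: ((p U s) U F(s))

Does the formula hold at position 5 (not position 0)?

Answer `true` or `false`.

Answer: true

Derivation:
s_0={p,q}: ((p U s) U F(s))=True (p U s)=True p=True s=False F(s)=True
s_1={p,s}: ((p U s) U F(s))=True (p U s)=True p=True s=True F(s)=True
s_2={q,s}: ((p U s) U F(s))=True (p U s)=True p=False s=True F(s)=True
s_3={p,r}: ((p U s) U F(s))=True (p U s)=False p=True s=False F(s)=True
s_4={r}: ((p U s) U F(s))=True (p U s)=False p=False s=False F(s)=True
s_5={p,s}: ((p U s) U F(s))=True (p U s)=True p=True s=True F(s)=True
s_6={p,q,s}: ((p U s) U F(s))=True (p U s)=True p=True s=True F(s)=True
s_7={p}: ((p U s) U F(s))=False (p U s)=False p=True s=False F(s)=False
Evaluating at position 5: result = True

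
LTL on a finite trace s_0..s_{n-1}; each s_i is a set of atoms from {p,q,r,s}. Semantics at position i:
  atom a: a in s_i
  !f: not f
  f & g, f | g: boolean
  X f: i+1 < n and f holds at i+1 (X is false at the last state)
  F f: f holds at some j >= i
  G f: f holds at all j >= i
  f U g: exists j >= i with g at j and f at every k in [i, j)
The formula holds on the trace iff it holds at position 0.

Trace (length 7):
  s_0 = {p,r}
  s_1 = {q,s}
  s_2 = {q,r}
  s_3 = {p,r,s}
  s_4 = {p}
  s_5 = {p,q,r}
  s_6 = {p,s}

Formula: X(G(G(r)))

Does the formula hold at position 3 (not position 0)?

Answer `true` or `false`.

s_0={p,r}: X(G(G(r)))=False G(G(r))=False G(r)=False r=True
s_1={q,s}: X(G(G(r)))=False G(G(r))=False G(r)=False r=False
s_2={q,r}: X(G(G(r)))=False G(G(r))=False G(r)=False r=True
s_3={p,r,s}: X(G(G(r)))=False G(G(r))=False G(r)=False r=True
s_4={p}: X(G(G(r)))=False G(G(r))=False G(r)=False r=False
s_5={p,q,r}: X(G(G(r)))=False G(G(r))=False G(r)=False r=True
s_6={p,s}: X(G(G(r)))=False G(G(r))=False G(r)=False r=False
Evaluating at position 3: result = False

Answer: false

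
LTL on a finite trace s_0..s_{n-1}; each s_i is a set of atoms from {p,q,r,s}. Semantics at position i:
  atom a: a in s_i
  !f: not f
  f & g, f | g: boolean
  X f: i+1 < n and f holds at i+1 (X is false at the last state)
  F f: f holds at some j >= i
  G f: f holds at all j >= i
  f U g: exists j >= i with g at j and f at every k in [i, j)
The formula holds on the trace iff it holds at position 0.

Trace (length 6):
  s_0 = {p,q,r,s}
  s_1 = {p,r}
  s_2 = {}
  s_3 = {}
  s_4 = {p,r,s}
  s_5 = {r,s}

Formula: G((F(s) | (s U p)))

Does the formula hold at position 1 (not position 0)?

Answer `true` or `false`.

s_0={p,q,r,s}: G((F(s) | (s U p)))=True (F(s) | (s U p))=True F(s)=True s=True (s U p)=True p=True
s_1={p,r}: G((F(s) | (s U p)))=True (F(s) | (s U p))=True F(s)=True s=False (s U p)=True p=True
s_2={}: G((F(s) | (s U p)))=True (F(s) | (s U p))=True F(s)=True s=False (s U p)=False p=False
s_3={}: G((F(s) | (s U p)))=True (F(s) | (s U p))=True F(s)=True s=False (s U p)=False p=False
s_4={p,r,s}: G((F(s) | (s U p)))=True (F(s) | (s U p))=True F(s)=True s=True (s U p)=True p=True
s_5={r,s}: G((F(s) | (s U p)))=True (F(s) | (s U p))=True F(s)=True s=True (s U p)=False p=False
Evaluating at position 1: result = True

Answer: true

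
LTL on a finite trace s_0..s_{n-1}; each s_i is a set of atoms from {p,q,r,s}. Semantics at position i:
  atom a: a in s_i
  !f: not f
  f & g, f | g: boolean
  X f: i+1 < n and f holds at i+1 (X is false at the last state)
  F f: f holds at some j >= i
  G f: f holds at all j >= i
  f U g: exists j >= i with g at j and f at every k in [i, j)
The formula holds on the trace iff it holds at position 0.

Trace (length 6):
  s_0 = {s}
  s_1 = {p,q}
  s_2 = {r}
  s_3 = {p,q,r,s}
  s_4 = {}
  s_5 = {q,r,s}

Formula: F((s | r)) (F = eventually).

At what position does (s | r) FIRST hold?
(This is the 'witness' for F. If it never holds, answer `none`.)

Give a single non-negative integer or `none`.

Answer: 0

Derivation:
s_0={s}: (s | r)=True s=True r=False
s_1={p,q}: (s | r)=False s=False r=False
s_2={r}: (s | r)=True s=False r=True
s_3={p,q,r,s}: (s | r)=True s=True r=True
s_4={}: (s | r)=False s=False r=False
s_5={q,r,s}: (s | r)=True s=True r=True
F((s | r)) holds; first witness at position 0.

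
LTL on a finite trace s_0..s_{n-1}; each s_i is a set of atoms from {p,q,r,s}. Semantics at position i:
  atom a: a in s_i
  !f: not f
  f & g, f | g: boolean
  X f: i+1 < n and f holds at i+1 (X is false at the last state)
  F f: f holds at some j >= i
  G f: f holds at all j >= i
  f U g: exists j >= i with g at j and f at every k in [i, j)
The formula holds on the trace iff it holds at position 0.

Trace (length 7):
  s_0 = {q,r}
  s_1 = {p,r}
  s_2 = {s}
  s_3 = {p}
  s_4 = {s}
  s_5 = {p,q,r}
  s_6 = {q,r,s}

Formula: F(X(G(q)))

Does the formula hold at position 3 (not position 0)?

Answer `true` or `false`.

s_0={q,r}: F(X(G(q)))=True X(G(q))=False G(q)=False q=True
s_1={p,r}: F(X(G(q)))=True X(G(q))=False G(q)=False q=False
s_2={s}: F(X(G(q)))=True X(G(q))=False G(q)=False q=False
s_3={p}: F(X(G(q)))=True X(G(q))=False G(q)=False q=False
s_4={s}: F(X(G(q)))=True X(G(q))=True G(q)=False q=False
s_5={p,q,r}: F(X(G(q)))=True X(G(q))=True G(q)=True q=True
s_6={q,r,s}: F(X(G(q)))=False X(G(q))=False G(q)=True q=True
Evaluating at position 3: result = True

Answer: true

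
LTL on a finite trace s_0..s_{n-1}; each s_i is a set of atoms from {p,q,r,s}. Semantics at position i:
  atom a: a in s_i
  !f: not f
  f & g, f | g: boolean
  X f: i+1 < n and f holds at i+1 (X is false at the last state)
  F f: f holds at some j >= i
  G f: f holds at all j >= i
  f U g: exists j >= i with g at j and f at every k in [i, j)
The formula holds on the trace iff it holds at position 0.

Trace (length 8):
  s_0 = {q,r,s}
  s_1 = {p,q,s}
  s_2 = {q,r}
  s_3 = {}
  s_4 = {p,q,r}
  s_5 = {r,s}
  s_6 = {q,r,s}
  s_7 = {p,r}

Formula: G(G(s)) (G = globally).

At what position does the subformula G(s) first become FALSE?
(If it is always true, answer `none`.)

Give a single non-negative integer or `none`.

s_0={q,r,s}: G(s)=False s=True
s_1={p,q,s}: G(s)=False s=True
s_2={q,r}: G(s)=False s=False
s_3={}: G(s)=False s=False
s_4={p,q,r}: G(s)=False s=False
s_5={r,s}: G(s)=False s=True
s_6={q,r,s}: G(s)=False s=True
s_7={p,r}: G(s)=False s=False
G(G(s)) holds globally = False
First violation at position 0.

Answer: 0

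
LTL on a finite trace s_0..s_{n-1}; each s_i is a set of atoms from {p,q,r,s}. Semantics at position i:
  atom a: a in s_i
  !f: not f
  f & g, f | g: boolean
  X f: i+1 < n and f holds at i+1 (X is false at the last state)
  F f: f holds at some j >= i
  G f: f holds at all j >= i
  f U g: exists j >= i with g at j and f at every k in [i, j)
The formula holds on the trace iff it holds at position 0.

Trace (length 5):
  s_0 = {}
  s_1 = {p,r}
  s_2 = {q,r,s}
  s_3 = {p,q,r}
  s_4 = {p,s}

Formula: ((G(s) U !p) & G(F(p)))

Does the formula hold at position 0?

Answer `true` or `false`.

s_0={}: ((G(s) U !p) & G(F(p)))=True (G(s) U !p)=True G(s)=False s=False !p=True p=False G(F(p))=True F(p)=True
s_1={p,r}: ((G(s) U !p) & G(F(p)))=False (G(s) U !p)=False G(s)=False s=False !p=False p=True G(F(p))=True F(p)=True
s_2={q,r,s}: ((G(s) U !p) & G(F(p)))=True (G(s) U !p)=True G(s)=False s=True !p=True p=False G(F(p))=True F(p)=True
s_3={p,q,r}: ((G(s) U !p) & G(F(p)))=False (G(s) U !p)=False G(s)=False s=False !p=False p=True G(F(p))=True F(p)=True
s_4={p,s}: ((G(s) U !p) & G(F(p)))=False (G(s) U !p)=False G(s)=True s=True !p=False p=True G(F(p))=True F(p)=True

Answer: true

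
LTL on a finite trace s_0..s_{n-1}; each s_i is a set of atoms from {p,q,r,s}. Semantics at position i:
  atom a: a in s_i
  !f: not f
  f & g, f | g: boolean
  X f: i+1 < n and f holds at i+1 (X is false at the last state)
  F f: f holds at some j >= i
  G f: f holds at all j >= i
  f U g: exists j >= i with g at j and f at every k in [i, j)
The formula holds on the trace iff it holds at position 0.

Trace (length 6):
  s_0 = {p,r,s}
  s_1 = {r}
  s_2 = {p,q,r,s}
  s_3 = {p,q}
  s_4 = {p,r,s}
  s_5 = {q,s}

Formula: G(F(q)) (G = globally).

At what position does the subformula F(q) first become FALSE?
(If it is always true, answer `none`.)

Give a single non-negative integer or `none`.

s_0={p,r,s}: F(q)=True q=False
s_1={r}: F(q)=True q=False
s_2={p,q,r,s}: F(q)=True q=True
s_3={p,q}: F(q)=True q=True
s_4={p,r,s}: F(q)=True q=False
s_5={q,s}: F(q)=True q=True
G(F(q)) holds globally = True
No violation — formula holds at every position.

Answer: none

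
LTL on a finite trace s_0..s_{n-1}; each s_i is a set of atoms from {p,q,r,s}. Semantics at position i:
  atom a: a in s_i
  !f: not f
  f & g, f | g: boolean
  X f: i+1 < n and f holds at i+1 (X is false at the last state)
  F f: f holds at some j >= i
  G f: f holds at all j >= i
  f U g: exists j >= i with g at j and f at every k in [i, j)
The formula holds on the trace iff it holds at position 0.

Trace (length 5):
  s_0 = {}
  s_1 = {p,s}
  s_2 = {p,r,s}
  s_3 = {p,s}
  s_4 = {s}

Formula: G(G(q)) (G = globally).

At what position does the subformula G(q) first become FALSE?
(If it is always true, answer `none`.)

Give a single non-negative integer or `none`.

Answer: 0

Derivation:
s_0={}: G(q)=False q=False
s_1={p,s}: G(q)=False q=False
s_2={p,r,s}: G(q)=False q=False
s_3={p,s}: G(q)=False q=False
s_4={s}: G(q)=False q=False
G(G(q)) holds globally = False
First violation at position 0.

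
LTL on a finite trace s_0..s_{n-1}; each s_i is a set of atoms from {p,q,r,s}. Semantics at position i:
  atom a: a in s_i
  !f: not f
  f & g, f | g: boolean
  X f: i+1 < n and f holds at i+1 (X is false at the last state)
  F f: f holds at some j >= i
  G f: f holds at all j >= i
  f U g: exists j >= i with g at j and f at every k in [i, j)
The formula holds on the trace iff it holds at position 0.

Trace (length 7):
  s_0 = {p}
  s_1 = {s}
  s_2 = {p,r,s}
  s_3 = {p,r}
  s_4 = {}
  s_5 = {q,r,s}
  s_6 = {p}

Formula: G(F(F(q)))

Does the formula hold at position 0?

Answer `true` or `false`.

Answer: false

Derivation:
s_0={p}: G(F(F(q)))=False F(F(q))=True F(q)=True q=False
s_1={s}: G(F(F(q)))=False F(F(q))=True F(q)=True q=False
s_2={p,r,s}: G(F(F(q)))=False F(F(q))=True F(q)=True q=False
s_3={p,r}: G(F(F(q)))=False F(F(q))=True F(q)=True q=False
s_4={}: G(F(F(q)))=False F(F(q))=True F(q)=True q=False
s_5={q,r,s}: G(F(F(q)))=False F(F(q))=True F(q)=True q=True
s_6={p}: G(F(F(q)))=False F(F(q))=False F(q)=False q=False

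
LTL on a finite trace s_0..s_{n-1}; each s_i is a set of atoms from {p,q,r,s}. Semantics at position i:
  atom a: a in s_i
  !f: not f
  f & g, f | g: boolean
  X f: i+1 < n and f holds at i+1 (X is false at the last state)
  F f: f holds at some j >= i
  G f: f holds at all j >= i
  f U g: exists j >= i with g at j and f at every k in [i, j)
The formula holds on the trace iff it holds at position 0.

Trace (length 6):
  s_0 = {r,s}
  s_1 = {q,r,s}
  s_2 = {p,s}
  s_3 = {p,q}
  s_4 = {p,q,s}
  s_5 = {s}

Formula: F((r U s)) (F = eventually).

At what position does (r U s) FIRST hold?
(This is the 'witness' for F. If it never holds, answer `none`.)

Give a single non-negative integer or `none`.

s_0={r,s}: (r U s)=True r=True s=True
s_1={q,r,s}: (r U s)=True r=True s=True
s_2={p,s}: (r U s)=True r=False s=True
s_3={p,q}: (r U s)=False r=False s=False
s_4={p,q,s}: (r U s)=True r=False s=True
s_5={s}: (r U s)=True r=False s=True
F((r U s)) holds; first witness at position 0.

Answer: 0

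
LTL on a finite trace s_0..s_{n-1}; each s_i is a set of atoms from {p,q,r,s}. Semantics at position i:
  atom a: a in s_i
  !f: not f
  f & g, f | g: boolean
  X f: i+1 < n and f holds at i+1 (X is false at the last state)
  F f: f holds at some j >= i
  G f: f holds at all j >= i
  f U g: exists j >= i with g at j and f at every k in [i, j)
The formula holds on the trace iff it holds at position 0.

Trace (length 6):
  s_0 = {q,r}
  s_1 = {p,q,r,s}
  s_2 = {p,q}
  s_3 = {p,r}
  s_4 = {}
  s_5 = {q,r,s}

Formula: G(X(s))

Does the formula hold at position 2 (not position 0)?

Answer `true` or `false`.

s_0={q,r}: G(X(s))=False X(s)=True s=False
s_1={p,q,r,s}: G(X(s))=False X(s)=False s=True
s_2={p,q}: G(X(s))=False X(s)=False s=False
s_3={p,r}: G(X(s))=False X(s)=False s=False
s_4={}: G(X(s))=False X(s)=True s=False
s_5={q,r,s}: G(X(s))=False X(s)=False s=True
Evaluating at position 2: result = False

Answer: false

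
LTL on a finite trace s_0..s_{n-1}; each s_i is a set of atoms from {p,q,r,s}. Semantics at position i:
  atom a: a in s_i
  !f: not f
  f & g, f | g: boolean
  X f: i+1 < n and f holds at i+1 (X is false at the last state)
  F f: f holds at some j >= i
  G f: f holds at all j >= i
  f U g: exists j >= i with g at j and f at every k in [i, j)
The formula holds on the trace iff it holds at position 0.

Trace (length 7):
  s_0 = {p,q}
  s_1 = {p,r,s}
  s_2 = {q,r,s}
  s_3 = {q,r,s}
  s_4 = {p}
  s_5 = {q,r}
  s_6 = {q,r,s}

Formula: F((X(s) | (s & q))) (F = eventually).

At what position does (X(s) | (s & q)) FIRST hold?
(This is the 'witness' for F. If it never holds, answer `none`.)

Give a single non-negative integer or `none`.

Answer: 0

Derivation:
s_0={p,q}: (X(s) | (s & q))=True X(s)=True s=False (s & q)=False q=True
s_1={p,r,s}: (X(s) | (s & q))=True X(s)=True s=True (s & q)=False q=False
s_2={q,r,s}: (X(s) | (s & q))=True X(s)=True s=True (s & q)=True q=True
s_3={q,r,s}: (X(s) | (s & q))=True X(s)=False s=True (s & q)=True q=True
s_4={p}: (X(s) | (s & q))=False X(s)=False s=False (s & q)=False q=False
s_5={q,r}: (X(s) | (s & q))=True X(s)=True s=False (s & q)=False q=True
s_6={q,r,s}: (X(s) | (s & q))=True X(s)=False s=True (s & q)=True q=True
F((X(s) | (s & q))) holds; first witness at position 0.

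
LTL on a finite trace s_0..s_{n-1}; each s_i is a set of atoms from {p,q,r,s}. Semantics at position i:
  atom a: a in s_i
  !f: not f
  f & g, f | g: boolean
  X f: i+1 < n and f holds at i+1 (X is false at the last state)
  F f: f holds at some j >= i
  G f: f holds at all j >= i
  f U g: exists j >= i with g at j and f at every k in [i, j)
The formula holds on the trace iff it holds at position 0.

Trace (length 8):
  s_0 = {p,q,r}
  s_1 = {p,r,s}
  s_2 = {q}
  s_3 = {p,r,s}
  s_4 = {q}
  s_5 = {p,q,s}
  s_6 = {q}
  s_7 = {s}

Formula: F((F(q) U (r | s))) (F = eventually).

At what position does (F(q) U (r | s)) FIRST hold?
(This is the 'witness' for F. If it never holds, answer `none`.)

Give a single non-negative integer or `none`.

Answer: 0

Derivation:
s_0={p,q,r}: (F(q) U (r | s))=True F(q)=True q=True (r | s)=True r=True s=False
s_1={p,r,s}: (F(q) U (r | s))=True F(q)=True q=False (r | s)=True r=True s=True
s_2={q}: (F(q) U (r | s))=True F(q)=True q=True (r | s)=False r=False s=False
s_3={p,r,s}: (F(q) U (r | s))=True F(q)=True q=False (r | s)=True r=True s=True
s_4={q}: (F(q) U (r | s))=True F(q)=True q=True (r | s)=False r=False s=False
s_5={p,q,s}: (F(q) U (r | s))=True F(q)=True q=True (r | s)=True r=False s=True
s_6={q}: (F(q) U (r | s))=True F(q)=True q=True (r | s)=False r=False s=False
s_7={s}: (F(q) U (r | s))=True F(q)=False q=False (r | s)=True r=False s=True
F((F(q) U (r | s))) holds; first witness at position 0.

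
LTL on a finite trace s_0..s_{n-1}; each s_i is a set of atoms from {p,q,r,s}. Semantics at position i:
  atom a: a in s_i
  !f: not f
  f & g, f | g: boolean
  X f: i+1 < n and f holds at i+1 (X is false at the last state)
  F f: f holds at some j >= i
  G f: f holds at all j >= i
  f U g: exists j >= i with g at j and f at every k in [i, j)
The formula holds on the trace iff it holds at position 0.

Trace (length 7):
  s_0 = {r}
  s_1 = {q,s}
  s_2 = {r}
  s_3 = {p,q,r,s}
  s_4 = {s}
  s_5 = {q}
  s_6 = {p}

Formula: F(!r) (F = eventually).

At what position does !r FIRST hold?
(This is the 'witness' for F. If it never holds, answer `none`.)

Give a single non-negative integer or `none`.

s_0={r}: !r=False r=True
s_1={q,s}: !r=True r=False
s_2={r}: !r=False r=True
s_3={p,q,r,s}: !r=False r=True
s_4={s}: !r=True r=False
s_5={q}: !r=True r=False
s_6={p}: !r=True r=False
F(!r) holds; first witness at position 1.

Answer: 1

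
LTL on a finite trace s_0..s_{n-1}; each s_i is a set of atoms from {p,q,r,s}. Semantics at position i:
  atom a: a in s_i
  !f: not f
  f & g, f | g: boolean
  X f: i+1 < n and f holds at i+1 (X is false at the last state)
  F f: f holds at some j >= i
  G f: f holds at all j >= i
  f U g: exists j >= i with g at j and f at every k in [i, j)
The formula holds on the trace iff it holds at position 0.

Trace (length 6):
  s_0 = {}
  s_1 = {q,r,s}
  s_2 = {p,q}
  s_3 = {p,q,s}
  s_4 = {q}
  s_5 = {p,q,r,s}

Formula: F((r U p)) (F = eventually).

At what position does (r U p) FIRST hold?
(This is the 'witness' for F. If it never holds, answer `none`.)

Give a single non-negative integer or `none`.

Answer: 1

Derivation:
s_0={}: (r U p)=False r=False p=False
s_1={q,r,s}: (r U p)=True r=True p=False
s_2={p,q}: (r U p)=True r=False p=True
s_3={p,q,s}: (r U p)=True r=False p=True
s_4={q}: (r U p)=False r=False p=False
s_5={p,q,r,s}: (r U p)=True r=True p=True
F((r U p)) holds; first witness at position 1.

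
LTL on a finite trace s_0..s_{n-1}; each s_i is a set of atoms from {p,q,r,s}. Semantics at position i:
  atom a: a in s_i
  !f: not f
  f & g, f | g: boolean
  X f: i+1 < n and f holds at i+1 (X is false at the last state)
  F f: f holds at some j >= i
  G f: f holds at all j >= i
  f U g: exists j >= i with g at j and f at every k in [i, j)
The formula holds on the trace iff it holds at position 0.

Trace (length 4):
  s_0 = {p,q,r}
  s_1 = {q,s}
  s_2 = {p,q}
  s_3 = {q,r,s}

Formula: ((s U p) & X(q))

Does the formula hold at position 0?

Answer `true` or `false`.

Answer: true

Derivation:
s_0={p,q,r}: ((s U p) & X(q))=True (s U p)=True s=False p=True X(q)=True q=True
s_1={q,s}: ((s U p) & X(q))=True (s U p)=True s=True p=False X(q)=True q=True
s_2={p,q}: ((s U p) & X(q))=True (s U p)=True s=False p=True X(q)=True q=True
s_3={q,r,s}: ((s U p) & X(q))=False (s U p)=False s=True p=False X(q)=False q=True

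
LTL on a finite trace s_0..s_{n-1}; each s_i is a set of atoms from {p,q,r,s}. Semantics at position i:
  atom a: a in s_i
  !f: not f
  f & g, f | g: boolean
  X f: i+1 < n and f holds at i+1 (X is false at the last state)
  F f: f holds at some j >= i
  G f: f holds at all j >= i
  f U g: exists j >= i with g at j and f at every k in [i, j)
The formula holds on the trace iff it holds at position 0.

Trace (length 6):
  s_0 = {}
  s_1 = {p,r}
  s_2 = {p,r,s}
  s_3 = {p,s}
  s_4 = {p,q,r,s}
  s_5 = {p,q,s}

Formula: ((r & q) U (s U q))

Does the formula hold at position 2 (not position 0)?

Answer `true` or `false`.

s_0={}: ((r & q) U (s U q))=False (r & q)=False r=False q=False (s U q)=False s=False
s_1={p,r}: ((r & q) U (s U q))=False (r & q)=False r=True q=False (s U q)=False s=False
s_2={p,r,s}: ((r & q) U (s U q))=True (r & q)=False r=True q=False (s U q)=True s=True
s_3={p,s}: ((r & q) U (s U q))=True (r & q)=False r=False q=False (s U q)=True s=True
s_4={p,q,r,s}: ((r & q) U (s U q))=True (r & q)=True r=True q=True (s U q)=True s=True
s_5={p,q,s}: ((r & q) U (s U q))=True (r & q)=False r=False q=True (s U q)=True s=True
Evaluating at position 2: result = True

Answer: true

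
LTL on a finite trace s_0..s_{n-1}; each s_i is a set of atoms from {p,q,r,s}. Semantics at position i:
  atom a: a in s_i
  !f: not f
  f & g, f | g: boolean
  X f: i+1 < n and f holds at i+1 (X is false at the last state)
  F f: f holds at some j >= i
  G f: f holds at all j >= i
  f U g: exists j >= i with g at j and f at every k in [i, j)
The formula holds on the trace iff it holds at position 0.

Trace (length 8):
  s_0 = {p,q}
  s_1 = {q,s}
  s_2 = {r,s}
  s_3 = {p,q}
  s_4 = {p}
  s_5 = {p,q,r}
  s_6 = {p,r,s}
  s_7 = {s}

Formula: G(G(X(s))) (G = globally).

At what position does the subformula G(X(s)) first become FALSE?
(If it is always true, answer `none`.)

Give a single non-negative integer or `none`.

Answer: 0

Derivation:
s_0={p,q}: G(X(s))=False X(s)=True s=False
s_1={q,s}: G(X(s))=False X(s)=True s=True
s_2={r,s}: G(X(s))=False X(s)=False s=True
s_3={p,q}: G(X(s))=False X(s)=False s=False
s_4={p}: G(X(s))=False X(s)=False s=False
s_5={p,q,r}: G(X(s))=False X(s)=True s=False
s_6={p,r,s}: G(X(s))=False X(s)=True s=True
s_7={s}: G(X(s))=False X(s)=False s=True
G(G(X(s))) holds globally = False
First violation at position 0.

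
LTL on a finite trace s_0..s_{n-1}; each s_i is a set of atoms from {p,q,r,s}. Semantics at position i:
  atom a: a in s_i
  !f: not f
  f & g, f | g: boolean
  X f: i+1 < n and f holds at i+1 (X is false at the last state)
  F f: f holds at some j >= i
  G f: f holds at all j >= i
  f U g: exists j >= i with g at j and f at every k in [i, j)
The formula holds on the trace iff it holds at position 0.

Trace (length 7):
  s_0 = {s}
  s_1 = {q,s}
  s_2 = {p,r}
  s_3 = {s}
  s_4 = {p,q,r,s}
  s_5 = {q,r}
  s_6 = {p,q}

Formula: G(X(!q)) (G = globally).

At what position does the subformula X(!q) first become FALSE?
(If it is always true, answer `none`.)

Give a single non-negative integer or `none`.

s_0={s}: X(!q)=False !q=True q=False
s_1={q,s}: X(!q)=True !q=False q=True
s_2={p,r}: X(!q)=True !q=True q=False
s_3={s}: X(!q)=False !q=True q=False
s_4={p,q,r,s}: X(!q)=False !q=False q=True
s_5={q,r}: X(!q)=False !q=False q=True
s_6={p,q}: X(!q)=False !q=False q=True
G(X(!q)) holds globally = False
First violation at position 0.

Answer: 0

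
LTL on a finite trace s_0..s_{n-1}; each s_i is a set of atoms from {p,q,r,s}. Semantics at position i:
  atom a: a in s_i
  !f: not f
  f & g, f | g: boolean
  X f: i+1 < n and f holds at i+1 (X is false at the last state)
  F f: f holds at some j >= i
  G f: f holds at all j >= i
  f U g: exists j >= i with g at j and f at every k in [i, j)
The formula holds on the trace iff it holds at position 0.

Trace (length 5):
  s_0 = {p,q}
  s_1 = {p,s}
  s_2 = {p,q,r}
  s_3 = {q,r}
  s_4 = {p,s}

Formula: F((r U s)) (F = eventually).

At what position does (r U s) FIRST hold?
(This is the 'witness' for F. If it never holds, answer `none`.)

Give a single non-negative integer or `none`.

Answer: 1

Derivation:
s_0={p,q}: (r U s)=False r=False s=False
s_1={p,s}: (r U s)=True r=False s=True
s_2={p,q,r}: (r U s)=True r=True s=False
s_3={q,r}: (r U s)=True r=True s=False
s_4={p,s}: (r U s)=True r=False s=True
F((r U s)) holds; first witness at position 1.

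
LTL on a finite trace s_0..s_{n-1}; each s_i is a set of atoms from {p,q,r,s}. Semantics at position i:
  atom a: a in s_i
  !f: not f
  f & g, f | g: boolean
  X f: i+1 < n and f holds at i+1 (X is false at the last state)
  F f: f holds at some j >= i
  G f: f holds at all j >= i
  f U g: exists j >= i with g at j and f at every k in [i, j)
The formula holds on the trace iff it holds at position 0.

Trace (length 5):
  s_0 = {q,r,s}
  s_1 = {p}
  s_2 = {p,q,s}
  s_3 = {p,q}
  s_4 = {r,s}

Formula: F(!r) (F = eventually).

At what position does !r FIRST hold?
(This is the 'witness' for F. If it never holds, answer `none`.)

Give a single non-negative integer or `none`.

Answer: 1

Derivation:
s_0={q,r,s}: !r=False r=True
s_1={p}: !r=True r=False
s_2={p,q,s}: !r=True r=False
s_3={p,q}: !r=True r=False
s_4={r,s}: !r=False r=True
F(!r) holds; first witness at position 1.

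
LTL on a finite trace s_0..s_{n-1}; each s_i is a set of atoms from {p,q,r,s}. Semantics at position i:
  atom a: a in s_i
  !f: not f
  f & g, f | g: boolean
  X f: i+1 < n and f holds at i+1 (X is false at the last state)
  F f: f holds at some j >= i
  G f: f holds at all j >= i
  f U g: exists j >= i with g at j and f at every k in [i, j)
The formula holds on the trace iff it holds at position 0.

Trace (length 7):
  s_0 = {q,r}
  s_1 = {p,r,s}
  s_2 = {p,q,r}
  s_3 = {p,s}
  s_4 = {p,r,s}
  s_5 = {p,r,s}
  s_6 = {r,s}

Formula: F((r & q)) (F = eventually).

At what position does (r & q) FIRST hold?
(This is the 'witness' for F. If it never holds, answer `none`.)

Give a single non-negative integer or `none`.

Answer: 0

Derivation:
s_0={q,r}: (r & q)=True r=True q=True
s_1={p,r,s}: (r & q)=False r=True q=False
s_2={p,q,r}: (r & q)=True r=True q=True
s_3={p,s}: (r & q)=False r=False q=False
s_4={p,r,s}: (r & q)=False r=True q=False
s_5={p,r,s}: (r & q)=False r=True q=False
s_6={r,s}: (r & q)=False r=True q=False
F((r & q)) holds; first witness at position 0.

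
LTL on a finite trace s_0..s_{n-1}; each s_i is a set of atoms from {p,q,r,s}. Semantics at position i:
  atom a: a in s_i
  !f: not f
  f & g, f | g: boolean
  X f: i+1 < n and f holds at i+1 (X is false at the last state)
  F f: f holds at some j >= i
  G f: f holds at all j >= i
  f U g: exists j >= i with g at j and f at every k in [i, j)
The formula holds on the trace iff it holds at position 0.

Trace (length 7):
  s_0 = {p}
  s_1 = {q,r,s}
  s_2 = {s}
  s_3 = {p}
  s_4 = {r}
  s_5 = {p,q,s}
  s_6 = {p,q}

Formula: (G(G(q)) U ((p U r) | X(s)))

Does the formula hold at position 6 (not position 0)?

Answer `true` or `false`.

s_0={p}: (G(G(q)) U ((p U r) | X(s)))=True G(G(q))=False G(q)=False q=False ((p U r) | X(s))=True (p U r)=True p=True r=False X(s)=True s=False
s_1={q,r,s}: (G(G(q)) U ((p U r) | X(s)))=True G(G(q))=False G(q)=False q=True ((p U r) | X(s))=True (p U r)=True p=False r=True X(s)=True s=True
s_2={s}: (G(G(q)) U ((p U r) | X(s)))=False G(G(q))=False G(q)=False q=False ((p U r) | X(s))=False (p U r)=False p=False r=False X(s)=False s=True
s_3={p}: (G(G(q)) U ((p U r) | X(s)))=True G(G(q))=False G(q)=False q=False ((p U r) | X(s))=True (p U r)=True p=True r=False X(s)=False s=False
s_4={r}: (G(G(q)) U ((p U r) | X(s)))=True G(G(q))=False G(q)=False q=False ((p U r) | X(s))=True (p U r)=True p=False r=True X(s)=True s=False
s_5={p,q,s}: (G(G(q)) U ((p U r) | X(s)))=False G(G(q))=True G(q)=True q=True ((p U r) | X(s))=False (p U r)=False p=True r=False X(s)=False s=True
s_6={p,q}: (G(G(q)) U ((p U r) | X(s)))=False G(G(q))=True G(q)=True q=True ((p U r) | X(s))=False (p U r)=False p=True r=False X(s)=False s=False
Evaluating at position 6: result = False

Answer: false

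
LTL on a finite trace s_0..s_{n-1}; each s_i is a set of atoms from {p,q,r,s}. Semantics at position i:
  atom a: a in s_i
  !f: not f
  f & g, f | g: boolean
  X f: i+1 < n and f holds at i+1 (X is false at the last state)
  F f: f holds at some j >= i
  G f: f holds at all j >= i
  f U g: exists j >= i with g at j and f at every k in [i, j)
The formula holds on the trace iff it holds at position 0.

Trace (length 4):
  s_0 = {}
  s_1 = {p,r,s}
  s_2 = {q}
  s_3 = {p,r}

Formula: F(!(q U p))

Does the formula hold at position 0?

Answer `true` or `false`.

s_0={}: F(!(q U p))=True !(q U p)=True (q U p)=False q=False p=False
s_1={p,r,s}: F(!(q U p))=False !(q U p)=False (q U p)=True q=False p=True
s_2={q}: F(!(q U p))=False !(q U p)=False (q U p)=True q=True p=False
s_3={p,r}: F(!(q U p))=False !(q U p)=False (q U p)=True q=False p=True

Answer: true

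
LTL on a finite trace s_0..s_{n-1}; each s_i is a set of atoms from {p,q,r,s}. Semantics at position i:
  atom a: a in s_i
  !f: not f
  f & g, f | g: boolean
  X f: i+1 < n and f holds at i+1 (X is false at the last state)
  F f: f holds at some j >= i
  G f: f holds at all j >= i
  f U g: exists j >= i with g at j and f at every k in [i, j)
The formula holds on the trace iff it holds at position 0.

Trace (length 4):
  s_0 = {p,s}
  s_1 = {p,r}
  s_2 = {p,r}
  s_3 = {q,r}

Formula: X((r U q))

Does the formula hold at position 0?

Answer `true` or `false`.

Answer: true

Derivation:
s_0={p,s}: X((r U q))=True (r U q)=False r=False q=False
s_1={p,r}: X((r U q))=True (r U q)=True r=True q=False
s_2={p,r}: X((r U q))=True (r U q)=True r=True q=False
s_3={q,r}: X((r U q))=False (r U q)=True r=True q=True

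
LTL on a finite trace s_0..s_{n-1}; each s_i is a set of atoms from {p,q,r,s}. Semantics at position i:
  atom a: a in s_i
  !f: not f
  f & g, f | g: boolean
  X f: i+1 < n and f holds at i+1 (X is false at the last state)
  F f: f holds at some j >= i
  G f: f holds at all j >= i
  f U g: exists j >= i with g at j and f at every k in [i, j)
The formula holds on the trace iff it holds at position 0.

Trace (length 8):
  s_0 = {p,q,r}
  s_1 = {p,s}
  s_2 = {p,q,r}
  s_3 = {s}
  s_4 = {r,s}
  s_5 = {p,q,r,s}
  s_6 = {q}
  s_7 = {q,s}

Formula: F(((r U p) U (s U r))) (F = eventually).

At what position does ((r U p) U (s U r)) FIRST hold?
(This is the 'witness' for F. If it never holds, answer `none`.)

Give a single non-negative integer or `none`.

s_0={p,q,r}: ((r U p) U (s U r))=True (r U p)=True r=True p=True (s U r)=True s=False
s_1={p,s}: ((r U p) U (s U r))=True (r U p)=True r=False p=True (s U r)=True s=True
s_2={p,q,r}: ((r U p) U (s U r))=True (r U p)=True r=True p=True (s U r)=True s=False
s_3={s}: ((r U p) U (s U r))=True (r U p)=False r=False p=False (s U r)=True s=True
s_4={r,s}: ((r U p) U (s U r))=True (r U p)=True r=True p=False (s U r)=True s=True
s_5={p,q,r,s}: ((r U p) U (s U r))=True (r U p)=True r=True p=True (s U r)=True s=True
s_6={q}: ((r U p) U (s U r))=False (r U p)=False r=False p=False (s U r)=False s=False
s_7={q,s}: ((r U p) U (s U r))=False (r U p)=False r=False p=False (s U r)=False s=True
F(((r U p) U (s U r))) holds; first witness at position 0.

Answer: 0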